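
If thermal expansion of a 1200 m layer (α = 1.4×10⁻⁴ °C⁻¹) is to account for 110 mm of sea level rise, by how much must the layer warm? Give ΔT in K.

about 0.65 K

ΔT = Δh/(αH) = 0.11 / (1.4×10⁻⁴ × 1200) ≈ 0.6548 K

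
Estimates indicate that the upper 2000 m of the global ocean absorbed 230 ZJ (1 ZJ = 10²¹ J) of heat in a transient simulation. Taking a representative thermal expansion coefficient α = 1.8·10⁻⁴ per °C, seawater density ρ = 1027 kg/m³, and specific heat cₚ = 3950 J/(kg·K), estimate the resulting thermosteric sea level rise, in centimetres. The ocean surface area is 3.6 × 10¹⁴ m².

Per unit area: Q = 230×10²¹ / (3.6×10¹⁴) ≈ 6.389×10⁸ J/m²
Δh = αQ/(ρcₚ) = 1.8×10⁻⁴ × 6.389×10⁸ / (1027 × 3950) ≈ 0.028349 m

about 2.83 cm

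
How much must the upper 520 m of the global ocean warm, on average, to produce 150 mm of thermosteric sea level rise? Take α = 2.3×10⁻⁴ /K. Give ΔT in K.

ΔT = Δh/(αH) = 0.15 / (2.3×10⁻⁴ × 520) ≈ 1.254 K

1.25 K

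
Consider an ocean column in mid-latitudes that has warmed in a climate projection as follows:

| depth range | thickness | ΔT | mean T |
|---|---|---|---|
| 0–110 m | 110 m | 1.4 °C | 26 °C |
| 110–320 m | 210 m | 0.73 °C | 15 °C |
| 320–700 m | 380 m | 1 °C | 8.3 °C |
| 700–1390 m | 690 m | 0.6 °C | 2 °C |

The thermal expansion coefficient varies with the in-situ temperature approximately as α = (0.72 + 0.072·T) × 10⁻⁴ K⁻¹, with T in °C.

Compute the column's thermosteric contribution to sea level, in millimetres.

Δh = 153 mm

Layer 1: α = (0.72 + 0.072×26)×10⁻⁴ = 2.592×10⁻⁴ K⁻¹
Layer 2: α = (0.72 + 0.072×15)×10⁻⁴ = 1.8×10⁻⁴ K⁻¹
Layer 3: α = (0.72 + 0.072×8.3)×10⁻⁴ = 1.3176×10⁻⁴ K⁻¹
Layer 4: α = (0.72 + 0.072×2)×10⁻⁴ = 0.864×10⁻⁴ K⁻¹
0–110 m: 1.4 × 110 × 2.592×10⁻⁴ = 0.0399168 m
Layer 2: 1.8×10⁻⁴ × 0.73 × 210 = 0.027594 m
320–700 m: 1.3176×10⁻⁴ × 380 × 1 = 0.0500688 m
Layer 4: 690 × 0.6 × 0.864×10⁻⁴ = 0.0357696 m
Δh = 0.0399168 + 0.027594 + 0.0500688 + 0.0357696 = 0.1533492 m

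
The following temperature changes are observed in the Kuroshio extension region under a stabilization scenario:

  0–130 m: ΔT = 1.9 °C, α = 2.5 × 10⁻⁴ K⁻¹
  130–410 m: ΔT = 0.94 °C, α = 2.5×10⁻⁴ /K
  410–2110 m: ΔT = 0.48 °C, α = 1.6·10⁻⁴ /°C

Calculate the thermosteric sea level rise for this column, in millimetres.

258 mm of thermosteric rise

130 × 1.9 × 2.5×10⁻⁴ = 0.06175 m
0.94 × 2.5×10⁻⁴ × 280 = 0.06580 m
410–2110 m: 1700 × 0.48 × 1.6×10⁻⁴ = 0.13056 m
Δh = 0.06175 + 0.06580 + 0.13056 = 0.25811 m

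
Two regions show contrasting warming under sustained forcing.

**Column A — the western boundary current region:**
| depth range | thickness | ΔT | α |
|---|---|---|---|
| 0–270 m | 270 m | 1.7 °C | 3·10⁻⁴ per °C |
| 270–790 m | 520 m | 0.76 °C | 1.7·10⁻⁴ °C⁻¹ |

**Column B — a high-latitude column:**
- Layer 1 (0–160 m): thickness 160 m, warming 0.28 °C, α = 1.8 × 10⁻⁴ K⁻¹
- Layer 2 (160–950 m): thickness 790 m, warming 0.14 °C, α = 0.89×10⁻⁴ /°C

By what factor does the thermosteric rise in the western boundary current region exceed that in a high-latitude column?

A 0–270 m: 1.7 × 270 × 3×10⁻⁴ = 0.13770 m
A 520 × 0.76 × 1.7×10⁻⁴ = 0.067184 m
A total: 0.204884 m
B Layer 1: 1.8×10⁻⁴ × 0.28 × 160 = 0.008064 m
B 0.14 × 790 × 0.89×10⁻⁴ = 0.0098434 m
B total: 0.0179074 m
Ratio: 0.204884 / 0.0179074 ≈ 11.44

a factor of 11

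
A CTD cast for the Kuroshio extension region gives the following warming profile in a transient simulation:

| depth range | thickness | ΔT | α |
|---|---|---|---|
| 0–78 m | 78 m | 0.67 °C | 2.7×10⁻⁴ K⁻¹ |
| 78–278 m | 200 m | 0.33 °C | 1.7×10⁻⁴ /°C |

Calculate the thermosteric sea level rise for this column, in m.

Layer 1: 2.7×10⁻⁴ × 0.67 × 78 = 0.0141102 m
0.33 × 1.7×10⁻⁴ × 200 = 0.01122 m
Δh = 0.0141102 + 0.01122 = 0.0253302 m ≈ 0.025 m

0.025 m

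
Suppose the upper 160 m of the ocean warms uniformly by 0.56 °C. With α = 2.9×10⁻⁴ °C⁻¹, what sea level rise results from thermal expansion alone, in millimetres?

Δh = αΔT·H = 2.9×10⁻⁴ × 0.56 × 160 = 0.025984 m

26.0 mm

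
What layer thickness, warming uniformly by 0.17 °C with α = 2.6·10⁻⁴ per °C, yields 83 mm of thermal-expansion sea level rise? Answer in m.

H = Δh/(αΔT) = 0.083 / (2.6×10⁻⁴ × 0.17) ≈ 1878 m

about 1880 m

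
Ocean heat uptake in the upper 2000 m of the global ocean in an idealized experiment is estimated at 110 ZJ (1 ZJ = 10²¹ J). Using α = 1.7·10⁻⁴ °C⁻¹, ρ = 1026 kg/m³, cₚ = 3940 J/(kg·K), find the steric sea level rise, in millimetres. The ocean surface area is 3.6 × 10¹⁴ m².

Per unit area: Q = 110×10²¹ / (3.6×10¹⁴) ≈ 3.056×10⁸ J/m²
Δh = αQ/(ρcₚ) = 1.7×10⁻⁴ × 3.056×10⁸ / (1026 × 3940) ≈ 0.012852 m

about 13 mm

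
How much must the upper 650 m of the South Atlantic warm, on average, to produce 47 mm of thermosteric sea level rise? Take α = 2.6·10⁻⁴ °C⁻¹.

ΔT = Δh/(αH) = 0.047 / (2.6×10⁻⁴ × 650) ≈ 0.2781 °C

ΔT ≈ 0.28 °C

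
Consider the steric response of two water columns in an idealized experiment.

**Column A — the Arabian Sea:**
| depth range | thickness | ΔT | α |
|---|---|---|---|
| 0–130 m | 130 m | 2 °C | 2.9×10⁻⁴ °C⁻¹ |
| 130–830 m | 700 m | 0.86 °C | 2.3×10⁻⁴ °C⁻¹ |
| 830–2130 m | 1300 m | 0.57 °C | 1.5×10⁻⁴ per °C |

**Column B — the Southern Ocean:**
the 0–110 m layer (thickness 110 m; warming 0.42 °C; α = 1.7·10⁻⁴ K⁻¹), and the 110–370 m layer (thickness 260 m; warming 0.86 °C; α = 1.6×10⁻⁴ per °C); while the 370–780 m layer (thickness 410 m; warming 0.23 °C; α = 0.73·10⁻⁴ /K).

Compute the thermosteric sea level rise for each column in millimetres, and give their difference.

A Layer 1: 2.9×10⁻⁴ × 130 × 2 = 0.07540 m
A Layer 2: 2.3×10⁻⁴ × 0.86 × 700 = 0.13846 m
A 830–2130 m: 1.5×10⁻⁴ × 0.57 × 1300 = 0.11115 m
A total: 0.32501 m
B 110 × 1.7×10⁻⁴ × 0.42 = 0.007854 m
B 1.6×10⁻⁴ × 0.86 × 260 = 0.035776 m
B 370–780 m: 410 × 0.23 × 0.73×10⁻⁴ = 0.0068839 m
B total: 0.0505139 m
Difference: 0.32501 − 0.0505139 = 0.2744961 m

A: 325 mm; B: 50.5 mm; difference 274 mm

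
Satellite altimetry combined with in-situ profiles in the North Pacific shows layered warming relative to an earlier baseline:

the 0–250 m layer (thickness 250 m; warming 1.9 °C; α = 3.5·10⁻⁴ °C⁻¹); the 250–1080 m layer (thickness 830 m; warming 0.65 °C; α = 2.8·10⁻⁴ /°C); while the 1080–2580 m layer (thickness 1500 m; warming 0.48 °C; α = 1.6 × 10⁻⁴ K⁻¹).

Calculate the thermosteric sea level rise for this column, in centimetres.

43.3 cm

Layer 1: 1.9 × 250 × 3.5×10⁻⁴ = 0.16625 m
250–1080 m: 2.8×10⁻⁴ × 830 × 0.65 = 0.15106 m
1.6×10⁻⁴ × 1500 × 0.48 = 0.11520 m
Δh = 0.16625 + 0.15106 + 0.11520 = 0.43251 m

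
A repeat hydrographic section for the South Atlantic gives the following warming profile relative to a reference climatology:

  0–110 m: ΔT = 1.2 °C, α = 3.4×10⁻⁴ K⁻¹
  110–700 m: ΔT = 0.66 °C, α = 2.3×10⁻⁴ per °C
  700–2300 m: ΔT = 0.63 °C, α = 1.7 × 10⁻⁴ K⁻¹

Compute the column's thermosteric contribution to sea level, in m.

about 0.31 m

1.2 × 110 × 3.4×10⁻⁴ = 0.04488 m
0.66 × 590 × 2.3×10⁻⁴ = 0.089562 m
700–2300 m: 1600 × 1.7×10⁻⁴ × 0.63 = 0.17136 m
Δh = 0.04488 + 0.089562 + 0.17136 = 0.305802 m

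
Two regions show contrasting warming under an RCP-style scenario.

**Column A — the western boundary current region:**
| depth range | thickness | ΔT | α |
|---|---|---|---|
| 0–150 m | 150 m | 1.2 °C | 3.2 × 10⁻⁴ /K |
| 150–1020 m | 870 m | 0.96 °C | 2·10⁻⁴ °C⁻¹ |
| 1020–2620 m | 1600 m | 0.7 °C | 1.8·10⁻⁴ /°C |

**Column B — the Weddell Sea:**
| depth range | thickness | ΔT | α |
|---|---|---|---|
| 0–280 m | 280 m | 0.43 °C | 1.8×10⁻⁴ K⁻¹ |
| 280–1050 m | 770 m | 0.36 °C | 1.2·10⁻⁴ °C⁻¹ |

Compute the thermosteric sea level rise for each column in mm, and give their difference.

A 0–150 m: 150 × 1.2 × 3.2×10⁻⁴ = 0.05760 m
A 150–1020 m: 870 × 2×10⁻⁴ × 0.96 = 0.16704 m
A Layer 3: 0.7 × 1.8×10⁻⁴ × 1600 = 0.20160 m
A total: 0.42624 m
B 0–280 m: 1.8×10⁻⁴ × 280 × 0.43 = 0.021672 m
B 280–1050 m: 0.36 × 770 × 1.2×10⁻⁴ = 0.033264 m
B total: 0.054936 m
Difference: 0.42624 − 0.054936 = 0.371304 m

A: 426 mm; B: 54.9 mm; difference 371 mm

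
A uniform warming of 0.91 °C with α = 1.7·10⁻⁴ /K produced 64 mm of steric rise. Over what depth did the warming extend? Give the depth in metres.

414 m

H = Δh/(αΔT) = 0.064 / (1.7×10⁻⁴ × 0.91) ≈ 413.7 m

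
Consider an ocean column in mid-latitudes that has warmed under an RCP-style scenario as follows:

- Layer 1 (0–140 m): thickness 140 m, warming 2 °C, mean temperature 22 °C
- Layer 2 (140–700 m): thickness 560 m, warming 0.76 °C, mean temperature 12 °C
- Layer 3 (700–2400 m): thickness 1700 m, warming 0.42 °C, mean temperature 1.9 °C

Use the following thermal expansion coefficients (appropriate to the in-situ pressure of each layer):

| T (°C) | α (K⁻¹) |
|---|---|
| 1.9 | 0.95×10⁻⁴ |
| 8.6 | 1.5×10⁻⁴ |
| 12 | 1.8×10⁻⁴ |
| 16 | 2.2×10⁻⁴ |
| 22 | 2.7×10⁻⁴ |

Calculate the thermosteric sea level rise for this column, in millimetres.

Layer 1 at 22 °C → α = 2.7×10⁻⁴ K⁻¹
Layer 2 at 12 °C → α = 1.8×10⁻⁴ K⁻¹
Layer 3 at 1.9 °C → α = 0.95×10⁻⁴ K⁻¹
2.7×10⁻⁴ × 140 × 2 = 0.07560 m
140–700 m: 560 × 1.8×10⁻⁴ × 0.76 = 0.076608 m
1700 × 0.42 × 0.95×10⁻⁴ = 0.06783 m
Δh = 0.07560 + 0.076608 + 0.06783 = 0.220038 m ≈ 220 mm

Δh ≈ 220 mm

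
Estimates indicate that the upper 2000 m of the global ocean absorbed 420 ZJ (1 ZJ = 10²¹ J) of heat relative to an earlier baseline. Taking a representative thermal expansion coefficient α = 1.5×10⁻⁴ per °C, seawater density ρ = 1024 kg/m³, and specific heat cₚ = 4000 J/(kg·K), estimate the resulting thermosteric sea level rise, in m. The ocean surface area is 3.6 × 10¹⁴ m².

Δh = 0.0427 m

Per unit area: Q = 420×10²¹ / (3.6×10¹⁴) ≈ 1.167×10⁹ J/m²
Δh = αQ/(ρcₚ) = 1.5×10⁻⁴ × 1.167×10⁹ / (1024 × 4000) ≈ 0.042737 m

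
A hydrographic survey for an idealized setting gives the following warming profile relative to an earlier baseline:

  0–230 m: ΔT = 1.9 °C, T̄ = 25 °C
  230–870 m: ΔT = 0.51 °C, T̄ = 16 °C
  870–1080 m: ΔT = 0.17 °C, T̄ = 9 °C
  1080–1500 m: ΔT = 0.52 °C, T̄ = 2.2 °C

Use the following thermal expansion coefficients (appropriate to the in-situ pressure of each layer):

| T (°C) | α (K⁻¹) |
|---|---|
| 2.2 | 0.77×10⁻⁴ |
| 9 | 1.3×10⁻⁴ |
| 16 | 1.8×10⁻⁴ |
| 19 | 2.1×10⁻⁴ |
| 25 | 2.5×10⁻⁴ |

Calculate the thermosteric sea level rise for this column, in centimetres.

18.9 cm of thermosteric rise

Layer 1 at 25 °C → α = 2.5×10⁻⁴ K⁻¹
Layer 2 at 16 °C → α = 1.8×10⁻⁴ K⁻¹
Layer 3 at 9 °C → α = 1.3×10⁻⁴ K⁻¹
Layer 4 at 2.2 °C → α = 0.77×10⁻⁴ K⁻¹
2.5×10⁻⁴ × 1.9 × 230 = 0.10925 m
230–870 m: 640 × 1.8×10⁻⁴ × 0.51 = 0.058752 m
0.17 × 210 × 1.3×10⁻⁴ = 0.004641 m
0.52 × 0.77×10⁻⁴ × 420 = 0.0168168 m
Δh = 0.10925 + 0.058752 + 0.004641 + 0.0168168 = 0.1894598 m ≈ 18.9 cm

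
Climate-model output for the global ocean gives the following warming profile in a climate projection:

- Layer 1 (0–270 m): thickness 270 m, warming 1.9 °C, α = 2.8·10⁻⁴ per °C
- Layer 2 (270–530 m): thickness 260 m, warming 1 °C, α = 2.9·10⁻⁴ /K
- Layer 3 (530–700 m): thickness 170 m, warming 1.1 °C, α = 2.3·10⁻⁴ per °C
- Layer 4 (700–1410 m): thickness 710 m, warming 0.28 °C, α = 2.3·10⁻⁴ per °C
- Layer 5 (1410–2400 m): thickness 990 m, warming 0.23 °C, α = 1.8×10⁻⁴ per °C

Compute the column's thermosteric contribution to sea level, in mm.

349 mm

270 × 2.8×10⁻⁴ × 1.9 = 0.14364 m
Layer 2: 2.9×10⁻⁴ × 1 × 260 = 0.07540 m
Layer 3: 2.3×10⁻⁴ × 170 × 1.1 = 0.04301 m
2.3×10⁻⁴ × 710 × 0.28 = 0.045724 m
Layer 5: 1.8×10⁻⁴ × 0.23 × 990 = 0.040986 m
Δh = 0.14364 + 0.07540 + 0.04301 + 0.045724 + 0.040986 = 0.34876 m ≈ 349 mm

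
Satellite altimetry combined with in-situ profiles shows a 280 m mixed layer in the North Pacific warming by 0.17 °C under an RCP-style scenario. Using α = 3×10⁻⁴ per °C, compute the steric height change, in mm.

Δh = αΔT·H = 3×10⁻⁴ × 0.17 × 280 = 0.01428 m

about 14.3 mm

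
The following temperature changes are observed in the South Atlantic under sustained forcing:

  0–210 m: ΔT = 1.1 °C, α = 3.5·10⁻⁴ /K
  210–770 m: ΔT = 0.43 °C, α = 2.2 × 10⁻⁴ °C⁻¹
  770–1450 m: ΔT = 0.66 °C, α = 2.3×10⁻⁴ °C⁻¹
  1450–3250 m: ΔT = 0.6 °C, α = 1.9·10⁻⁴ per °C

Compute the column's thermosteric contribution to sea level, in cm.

44.2 cm

0–210 m: 3.5×10⁻⁴ × 1.1 × 210 = 0.08085 m
560 × 0.43 × 2.2×10⁻⁴ = 0.052976 m
770–1450 m: 680 × 2.3×10⁻⁴ × 0.66 = 0.103224 m
1.9×10⁻⁴ × 0.6 × 1800 = 0.20520 m
Δh = 0.08085 + 0.052976 + 0.103224 + 0.20520 = 0.44225 m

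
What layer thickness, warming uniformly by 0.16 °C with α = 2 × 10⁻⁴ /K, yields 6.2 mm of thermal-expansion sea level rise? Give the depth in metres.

190 m

H = Δh/(αΔT) = 0.0062 / (2×10⁻⁴ × 0.16) ≈ 193.8 m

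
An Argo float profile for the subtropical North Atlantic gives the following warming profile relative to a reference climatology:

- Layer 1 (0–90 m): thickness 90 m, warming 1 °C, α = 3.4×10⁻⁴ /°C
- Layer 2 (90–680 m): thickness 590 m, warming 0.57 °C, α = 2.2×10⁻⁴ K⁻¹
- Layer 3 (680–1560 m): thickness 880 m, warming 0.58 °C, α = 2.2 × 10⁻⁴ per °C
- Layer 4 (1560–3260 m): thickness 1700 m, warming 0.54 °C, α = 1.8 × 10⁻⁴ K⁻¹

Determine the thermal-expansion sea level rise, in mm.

382 mm of thermosteric rise

0–90 m: 1 × 90 × 3.4×10⁻⁴ = 0.03060 m
90–680 m: 2.2×10⁻⁴ × 0.57 × 590 = 0.073986 m
880 × 2.2×10⁻⁴ × 0.58 = 0.112288 m
1560–3260 m: 0.54 × 1700 × 1.8×10⁻⁴ = 0.16524 m
Δh = 0.03060 + 0.073986 + 0.112288 + 0.16524 = 0.382114 m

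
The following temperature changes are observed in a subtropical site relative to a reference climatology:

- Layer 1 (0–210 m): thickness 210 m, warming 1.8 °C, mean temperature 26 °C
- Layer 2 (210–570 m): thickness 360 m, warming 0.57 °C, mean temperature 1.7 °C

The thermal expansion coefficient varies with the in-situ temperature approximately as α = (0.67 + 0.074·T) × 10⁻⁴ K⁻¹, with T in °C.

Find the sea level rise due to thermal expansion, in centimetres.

Layer 1: α = (0.67 + 0.074×26)×10⁻⁴ = 2.594×10⁻⁴ K⁻¹
Layer 2: α = (0.67 + 0.074×1.7)×10⁻⁴ = 0.7958×10⁻⁴ K⁻¹
2.594×10⁻⁴ × 210 × 1.8 = 0.0980532 m
210–570 m: 360 × 0.57 × 0.7958×10⁻⁴ = 0.016329816 m
Δh = 0.0980532 + 0.016329816 = 0.114383016 m

Δh = 11.4 cm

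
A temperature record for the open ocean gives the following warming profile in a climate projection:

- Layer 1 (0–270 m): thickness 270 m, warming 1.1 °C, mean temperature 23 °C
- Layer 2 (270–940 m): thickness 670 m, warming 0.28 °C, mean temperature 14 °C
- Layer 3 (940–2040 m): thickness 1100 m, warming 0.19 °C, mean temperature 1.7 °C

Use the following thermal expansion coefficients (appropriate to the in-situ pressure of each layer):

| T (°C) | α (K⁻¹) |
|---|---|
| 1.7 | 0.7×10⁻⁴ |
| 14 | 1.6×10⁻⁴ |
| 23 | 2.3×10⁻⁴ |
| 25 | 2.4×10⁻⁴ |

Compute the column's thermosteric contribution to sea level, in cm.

about 11 cm

Layer 1 at 23 °C → α = 2.3×10⁻⁴ K⁻¹
Layer 2 at 14 °C → α = 1.6×10⁻⁴ K⁻¹
Layer 3 at 1.7 °C → α = 0.7×10⁻⁴ K⁻¹
Layer 1: 270 × 2.3×10⁻⁴ × 1.1 = 0.06831 m
1.6×10⁻⁴ × 0.28 × 670 = 0.030016 m
1100 × 0.7×10⁻⁴ × 0.19 = 0.01463 m
Δh = 0.06831 + 0.030016 + 0.01463 = 0.112956 m ≈ 11 cm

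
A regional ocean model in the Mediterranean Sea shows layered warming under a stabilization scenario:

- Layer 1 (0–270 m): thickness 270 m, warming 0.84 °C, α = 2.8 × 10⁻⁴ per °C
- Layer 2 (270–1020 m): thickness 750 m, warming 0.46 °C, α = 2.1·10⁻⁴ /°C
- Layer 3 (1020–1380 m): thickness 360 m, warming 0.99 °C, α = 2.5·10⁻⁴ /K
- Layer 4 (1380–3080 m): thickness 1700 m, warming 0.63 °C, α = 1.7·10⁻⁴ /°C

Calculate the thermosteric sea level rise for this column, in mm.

0.84 × 270 × 2.8×10⁻⁴ = 0.063504 m
Layer 2: 750 × 2.1×10⁻⁴ × 0.46 = 0.07245 m
2.5×10⁻⁴ × 360 × 0.99 = 0.08910 m
Layer 4: 0.63 × 1.7×10⁻⁴ × 1700 = 0.18207 m
Δh = 0.063504 + 0.07245 + 0.08910 + 0.18207 = 0.407124 m ≈ 407 mm

407 mm of thermosteric rise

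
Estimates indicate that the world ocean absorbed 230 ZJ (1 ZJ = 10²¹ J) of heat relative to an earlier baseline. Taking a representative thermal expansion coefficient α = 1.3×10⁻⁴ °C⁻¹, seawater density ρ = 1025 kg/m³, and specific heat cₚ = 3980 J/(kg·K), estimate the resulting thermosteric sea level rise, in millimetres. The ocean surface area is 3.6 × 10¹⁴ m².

Per unit area: Q = 230×10²¹ / (3.6×10¹⁴) ≈ 6.389×10⁸ J/m²
Δh = αQ/(ρcₚ) = 1.3×10⁻⁴ × 6.389×10⁸ / (1025 × 3980) ≈ 0.02036 m

about 20.4 mm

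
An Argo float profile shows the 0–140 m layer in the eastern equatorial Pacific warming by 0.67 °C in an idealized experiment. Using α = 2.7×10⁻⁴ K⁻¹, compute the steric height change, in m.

Δh = αΔT·H = 2.7×10⁻⁴ × 0.67 × 140 = 0.025326 m

Δh ≈ 0.0253 m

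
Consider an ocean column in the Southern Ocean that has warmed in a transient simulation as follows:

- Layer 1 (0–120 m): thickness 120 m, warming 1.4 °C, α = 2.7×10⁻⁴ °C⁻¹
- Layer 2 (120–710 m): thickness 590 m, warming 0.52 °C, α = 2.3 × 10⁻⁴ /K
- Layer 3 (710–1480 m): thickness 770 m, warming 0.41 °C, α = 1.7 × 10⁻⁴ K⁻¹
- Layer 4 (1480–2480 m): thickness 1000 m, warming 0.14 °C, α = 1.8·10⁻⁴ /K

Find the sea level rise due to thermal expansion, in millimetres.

Layer 1: 2.7×10⁻⁴ × 1.4 × 120 = 0.04536 m
Layer 2: 0.52 × 2.3×10⁻⁴ × 590 = 0.070564 m
1.7×10⁻⁴ × 0.41 × 770 = 0.053669 m
0.14 × 1.8×10⁻⁴ × 1000 = 0.02520 m
Δh = 0.04536 + 0.070564 + 0.053669 + 0.02520 = 0.194793 m

190 mm of thermosteric rise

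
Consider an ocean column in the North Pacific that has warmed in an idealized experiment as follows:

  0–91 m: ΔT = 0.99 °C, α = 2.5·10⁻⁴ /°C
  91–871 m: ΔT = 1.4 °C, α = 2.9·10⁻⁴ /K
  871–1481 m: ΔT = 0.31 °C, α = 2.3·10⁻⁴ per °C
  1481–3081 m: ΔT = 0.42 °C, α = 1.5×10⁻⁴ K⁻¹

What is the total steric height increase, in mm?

Δh ≈ 480 mm

Layer 1: 2.5×10⁻⁴ × 0.99 × 91 = 0.0225225 m
Layer 2: 1.4 × 780 × 2.9×10⁻⁴ = 0.31668 m
0.31 × 610 × 2.3×10⁻⁴ = 0.043493 m
1481–3081 m: 0.42 × 1.5×10⁻⁴ × 1600 = 0.10080 m
Δh = 0.0225225 + 0.31668 + 0.043493 + 0.10080 = 0.4834955 m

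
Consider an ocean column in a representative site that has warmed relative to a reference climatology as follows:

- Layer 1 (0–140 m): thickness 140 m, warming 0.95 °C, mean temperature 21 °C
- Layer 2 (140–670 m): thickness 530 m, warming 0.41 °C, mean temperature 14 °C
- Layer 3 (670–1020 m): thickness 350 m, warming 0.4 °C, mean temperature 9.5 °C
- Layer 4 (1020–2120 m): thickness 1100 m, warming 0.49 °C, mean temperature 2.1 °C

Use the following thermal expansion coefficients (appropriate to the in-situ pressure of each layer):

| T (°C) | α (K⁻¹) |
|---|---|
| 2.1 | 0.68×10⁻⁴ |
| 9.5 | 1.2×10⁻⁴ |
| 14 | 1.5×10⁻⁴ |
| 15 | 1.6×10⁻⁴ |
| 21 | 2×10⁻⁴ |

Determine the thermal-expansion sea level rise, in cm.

Δh = 11 cm

Layer 1 at 21 °C → α = 2×10⁻⁴ K⁻¹
Layer 2 at 14 °C → α = 1.5×10⁻⁴ K⁻¹
Layer 3 at 9.5 °C → α = 1.2×10⁻⁴ K⁻¹
Layer 4 at 2.1 °C → α = 0.68×10⁻⁴ K⁻¹
0–140 m: 2×10⁻⁴ × 140 × 0.95 = 0.02660 m
530 × 0.41 × 1.5×10⁻⁴ = 0.032595 m
670–1020 m: 350 × 1.2×10⁻⁴ × 0.4 = 0.01680 m
1020–2120 m: 0.68×10⁻⁴ × 0.49 × 1100 = 0.036652 m
Δh = 0.02660 + 0.032595 + 0.01680 + 0.036652 = 0.112647 m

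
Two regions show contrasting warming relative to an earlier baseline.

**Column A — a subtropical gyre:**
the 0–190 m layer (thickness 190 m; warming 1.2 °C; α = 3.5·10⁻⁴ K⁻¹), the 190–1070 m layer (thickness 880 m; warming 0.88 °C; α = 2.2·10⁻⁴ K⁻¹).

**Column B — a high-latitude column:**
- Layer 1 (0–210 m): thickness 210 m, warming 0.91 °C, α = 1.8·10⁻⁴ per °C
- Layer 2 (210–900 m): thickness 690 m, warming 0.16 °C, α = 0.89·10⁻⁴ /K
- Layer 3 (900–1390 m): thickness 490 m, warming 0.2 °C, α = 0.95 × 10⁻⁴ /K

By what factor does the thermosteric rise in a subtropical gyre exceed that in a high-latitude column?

a factor of 4.67

A Layer 1: 3.5×10⁻⁴ × 190 × 1.2 = 0.07980 m
A 2.2×10⁻⁴ × 880 × 0.88 = 0.170368 m
A total: 0.250168 m
B Layer 1: 1.8×10⁻⁴ × 0.91 × 210 = 0.034398 m
B 0.16 × 690 × 0.89×10⁻⁴ = 0.0098256 m
B 900–1390 m: 0.2 × 490 × 0.95×10⁻⁴ = 0.00931 m
B total: 0.0535336 m
Ratio: 0.250168 / 0.0535336 ≈ 4.673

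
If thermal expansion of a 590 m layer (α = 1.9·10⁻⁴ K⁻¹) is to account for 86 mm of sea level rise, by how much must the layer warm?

ΔT ≈ 0.767 °C

ΔT = Δh/(αH) = 0.086 / (1.9×10⁻⁴ × 590) ≈ 0.7672 °C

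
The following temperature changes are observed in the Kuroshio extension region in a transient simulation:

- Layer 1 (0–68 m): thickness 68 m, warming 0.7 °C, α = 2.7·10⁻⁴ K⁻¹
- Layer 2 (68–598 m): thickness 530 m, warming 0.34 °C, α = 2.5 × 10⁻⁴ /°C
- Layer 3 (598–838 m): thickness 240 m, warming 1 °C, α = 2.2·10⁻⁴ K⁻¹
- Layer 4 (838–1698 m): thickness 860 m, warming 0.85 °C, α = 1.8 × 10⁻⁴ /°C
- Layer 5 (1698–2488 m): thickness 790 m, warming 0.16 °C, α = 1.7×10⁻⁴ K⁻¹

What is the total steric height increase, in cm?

about 26.4 cm

0–68 m: 0.7 × 2.7×10⁻⁴ × 68 = 0.012852 m
68–598 m: 2.5×10⁻⁴ × 530 × 0.34 = 0.04505 m
598–838 m: 2.2×10⁻⁴ × 240 × 1 = 0.05280 m
1.8×10⁻⁴ × 860 × 0.85 = 0.13158 m
Layer 5: 1.7×10⁻⁴ × 0.16 × 790 = 0.021488 m
Δh = 0.012852 + 0.04505 + 0.05280 + 0.13158 + 0.021488 = 0.26377 m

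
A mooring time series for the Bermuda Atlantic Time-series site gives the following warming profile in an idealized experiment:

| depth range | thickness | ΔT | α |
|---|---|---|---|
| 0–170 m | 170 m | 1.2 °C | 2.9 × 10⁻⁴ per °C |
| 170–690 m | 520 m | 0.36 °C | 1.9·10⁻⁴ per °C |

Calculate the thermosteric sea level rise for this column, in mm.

about 95 mm

1.2 × 2.9×10⁻⁴ × 170 = 0.05916 m
520 × 0.36 × 1.9×10⁻⁴ = 0.035568 m
Δh = 0.05916 + 0.035568 = 0.094728 m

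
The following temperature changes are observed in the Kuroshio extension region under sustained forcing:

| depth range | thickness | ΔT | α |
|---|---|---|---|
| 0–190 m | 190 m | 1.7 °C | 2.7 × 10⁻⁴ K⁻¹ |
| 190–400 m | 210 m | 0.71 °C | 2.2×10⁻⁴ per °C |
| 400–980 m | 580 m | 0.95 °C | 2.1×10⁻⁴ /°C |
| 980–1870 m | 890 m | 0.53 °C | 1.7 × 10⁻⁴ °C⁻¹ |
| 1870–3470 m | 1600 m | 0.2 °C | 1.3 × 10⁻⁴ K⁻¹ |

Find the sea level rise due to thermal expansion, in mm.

about 358 mm

Layer 1: 190 × 1.7 × 2.7×10⁻⁴ = 0.08721 m
Layer 2: 210 × 0.71 × 2.2×10⁻⁴ = 0.032802 m
Layer 3: 2.1×10⁻⁴ × 0.95 × 580 = 0.11571 m
0.53 × 1.7×10⁻⁴ × 890 = 0.080189 m
1870–3470 m: 1600 × 0.2 × 1.3×10⁻⁴ = 0.04160 m
Δh = 0.08721 + 0.032802 + 0.11571 + 0.080189 + 0.04160 = 0.357511 m ≈ 358 mm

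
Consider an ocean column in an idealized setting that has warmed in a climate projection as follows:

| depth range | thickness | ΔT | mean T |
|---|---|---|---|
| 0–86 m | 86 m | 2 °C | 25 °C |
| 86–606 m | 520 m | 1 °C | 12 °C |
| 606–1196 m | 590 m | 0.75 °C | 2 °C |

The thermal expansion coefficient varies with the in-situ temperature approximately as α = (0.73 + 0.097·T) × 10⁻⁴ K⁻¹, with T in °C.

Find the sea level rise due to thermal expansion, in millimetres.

194 mm

Layer 1: α = (0.73 + 0.097×25)×10⁻⁴ = 3.155×10⁻⁴ K⁻¹
Layer 2: α = (0.73 + 0.097×12)×10⁻⁴ = 1.894×10⁻⁴ K⁻¹
Layer 3: α = (0.73 + 0.097×2)×10⁻⁴ = 0.924×10⁻⁴ K⁻¹
0–86 m: 2 × 86 × 3.155×10⁻⁴ = 0.054266 m
86–606 m: 1 × 520 × 1.894×10⁻⁴ = 0.098488 m
Layer 3: 0.75 × 590 × 0.924×10⁻⁴ = 0.040887 m
Δh = 0.054266 + 0.098488 + 0.040887 = 0.193641 m ≈ 194 mm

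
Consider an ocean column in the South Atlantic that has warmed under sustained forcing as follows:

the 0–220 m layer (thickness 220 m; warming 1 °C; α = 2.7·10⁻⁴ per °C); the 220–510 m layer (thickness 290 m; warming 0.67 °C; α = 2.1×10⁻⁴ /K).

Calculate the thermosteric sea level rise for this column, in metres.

Δh ≈ 0.100 m

220 × 1 × 2.7×10⁻⁴ = 0.05940 m
2.1×10⁻⁴ × 0.67 × 290 = 0.040803 m
Δh = 0.05940 + 0.040803 = 0.100203 m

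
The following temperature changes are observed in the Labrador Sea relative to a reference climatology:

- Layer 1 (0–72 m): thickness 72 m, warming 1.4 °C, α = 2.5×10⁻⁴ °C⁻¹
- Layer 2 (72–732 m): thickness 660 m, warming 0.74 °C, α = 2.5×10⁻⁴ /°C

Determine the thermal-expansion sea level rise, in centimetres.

Layer 1: 72 × 1.4 × 2.5×10⁻⁴ = 0.02520 m
72–732 m: 660 × 2.5×10⁻⁴ × 0.74 = 0.12210 m
Δh = 0.02520 + 0.12210 = 0.14730 m ≈ 15 cm

Δh ≈ 15 cm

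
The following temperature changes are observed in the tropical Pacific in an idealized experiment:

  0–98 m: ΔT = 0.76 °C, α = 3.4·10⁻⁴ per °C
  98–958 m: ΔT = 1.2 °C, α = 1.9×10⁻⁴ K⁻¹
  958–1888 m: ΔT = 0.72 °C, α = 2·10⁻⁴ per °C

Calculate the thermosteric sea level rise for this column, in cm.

36 cm

Layer 1: 0.76 × 3.4×10⁻⁴ × 98 = 0.0253232 m
Layer 2: 1.9×10⁻⁴ × 860 × 1.2 = 0.19608 m
2×10⁻⁴ × 0.72 × 930 = 0.13392 m
Δh = 0.0253232 + 0.19608 + 0.13392 = 0.3553232 m ≈ 36 cm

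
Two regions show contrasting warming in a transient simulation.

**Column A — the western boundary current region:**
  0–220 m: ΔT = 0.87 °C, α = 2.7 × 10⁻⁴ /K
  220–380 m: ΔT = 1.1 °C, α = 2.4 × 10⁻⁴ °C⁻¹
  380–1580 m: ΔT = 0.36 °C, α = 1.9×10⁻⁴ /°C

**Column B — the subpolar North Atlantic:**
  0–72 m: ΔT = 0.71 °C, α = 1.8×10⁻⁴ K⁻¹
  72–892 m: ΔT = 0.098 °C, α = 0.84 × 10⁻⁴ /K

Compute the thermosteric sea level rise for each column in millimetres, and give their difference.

Δh_A ≈ 180 mm, Δh_B ≈ 16 mm; difference ≈ 160 mm

A Layer 1: 2.7×10⁻⁴ × 0.87 × 220 = 0.051678 m
A Layer 2: 1.1 × 2.4×10⁻⁴ × 160 = 0.04224 m
A Layer 3: 0.36 × 1200 × 1.9×10⁻⁴ = 0.08208 m
A total: 0.175998 m
B Layer 1: 72 × 0.71 × 1.8×10⁻⁴ = 0.0092016 m
B Layer 2: 820 × 0.84×10⁻⁴ × 0.098 = 0.00675024 m
B total: 0.01595184 m
Difference: 0.175998 − 0.01595184 = 0.16004616 m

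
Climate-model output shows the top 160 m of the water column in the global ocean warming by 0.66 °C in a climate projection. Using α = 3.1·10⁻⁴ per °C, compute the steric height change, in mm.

about 32.7 mm

Δh = αΔT·H = 3.1×10⁻⁴ × 0.66 × 160 = 0.032736 m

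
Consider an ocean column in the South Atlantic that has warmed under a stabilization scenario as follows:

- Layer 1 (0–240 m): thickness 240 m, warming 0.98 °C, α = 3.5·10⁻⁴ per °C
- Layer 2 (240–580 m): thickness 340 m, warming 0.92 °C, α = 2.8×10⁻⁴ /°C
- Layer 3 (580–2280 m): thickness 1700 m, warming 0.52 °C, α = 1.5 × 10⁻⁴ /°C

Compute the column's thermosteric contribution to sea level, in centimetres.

30 cm of thermosteric rise

0–240 m: 0.98 × 240 × 3.5×10⁻⁴ = 0.08232 m
340 × 2.8×10⁻⁴ × 0.92 = 0.087584 m
Layer 3: 1.5×10⁻⁴ × 1700 × 0.52 = 0.13260 m
Δh = 0.08232 + 0.087584 + 0.13260 = 0.302504 m ≈ 30 cm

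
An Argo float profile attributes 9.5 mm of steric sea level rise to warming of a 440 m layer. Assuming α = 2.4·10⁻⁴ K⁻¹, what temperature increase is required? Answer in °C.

ΔT = Δh/(αH) = 0.0095 / (2.4×10⁻⁴ × 440) ≈ 0.08996 °C

about 0.0900 °C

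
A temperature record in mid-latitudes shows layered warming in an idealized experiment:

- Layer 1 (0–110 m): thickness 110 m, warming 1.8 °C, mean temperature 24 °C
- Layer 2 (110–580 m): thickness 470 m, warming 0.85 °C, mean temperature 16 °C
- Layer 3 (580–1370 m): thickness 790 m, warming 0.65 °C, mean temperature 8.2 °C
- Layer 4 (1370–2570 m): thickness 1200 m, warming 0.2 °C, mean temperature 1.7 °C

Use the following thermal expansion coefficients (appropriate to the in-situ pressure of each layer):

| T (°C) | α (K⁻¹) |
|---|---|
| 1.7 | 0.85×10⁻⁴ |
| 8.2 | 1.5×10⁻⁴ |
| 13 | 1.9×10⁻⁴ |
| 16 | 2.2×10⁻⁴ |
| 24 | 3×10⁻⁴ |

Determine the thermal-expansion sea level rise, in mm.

Layer 1 at 24 °C → α = 3×10⁻⁴ K⁻¹
Layer 2 at 16 °C → α = 2.2×10⁻⁴ K⁻¹
Layer 3 at 8.2 °C → α = 1.5×10⁻⁴ K⁻¹
Layer 4 at 1.7 °C → α = 0.85×10⁻⁴ K⁻¹
1.8 × 3×10⁻⁴ × 110 = 0.05940 m
Layer 2: 470 × 2.2×10⁻⁴ × 0.85 = 0.08789 m
790 × 1.5×10⁻⁴ × 0.65 = 0.077025 m
1200 × 0.2 × 0.85×10⁻⁴ = 0.02040 m
Δh = 0.05940 + 0.08789 + 0.077025 + 0.02040 = 0.244715 m ≈ 245 mm

Δh ≈ 245 mm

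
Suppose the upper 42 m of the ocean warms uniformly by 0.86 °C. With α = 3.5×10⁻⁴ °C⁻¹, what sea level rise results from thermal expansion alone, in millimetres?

Δh ≈ 12.6 mm

Δh = αΔT·H = 3.5×10⁻⁴ × 0.86 × 42 = 0.012642 m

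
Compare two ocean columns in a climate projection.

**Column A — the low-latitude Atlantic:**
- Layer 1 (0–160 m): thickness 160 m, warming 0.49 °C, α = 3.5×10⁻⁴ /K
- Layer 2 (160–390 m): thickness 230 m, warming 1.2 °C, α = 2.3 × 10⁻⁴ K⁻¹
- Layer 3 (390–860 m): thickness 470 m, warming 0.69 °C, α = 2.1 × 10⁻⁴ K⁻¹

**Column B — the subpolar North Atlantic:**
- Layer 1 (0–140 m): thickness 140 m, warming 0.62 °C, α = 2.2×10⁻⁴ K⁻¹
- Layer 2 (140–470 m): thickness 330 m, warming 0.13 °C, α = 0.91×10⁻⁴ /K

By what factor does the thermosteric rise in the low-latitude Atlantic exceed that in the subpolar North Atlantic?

A Layer 1: 160 × 3.5×10⁻⁴ × 0.49 = 0.02744 m
A 1.2 × 230 × 2.3×10⁻⁴ = 0.06348 m
A 390–860 m: 470 × 2.1×10⁻⁴ × 0.69 = 0.068103 m
A total: 0.159023 m
B 0–140 m: 2.2×10⁻⁴ × 0.62 × 140 = 0.019096 m
B Layer 2: 0.91×10⁻⁴ × 330 × 0.13 = 0.0039039 m
B total: 0.0229999 m
Ratio: 0.159023 / 0.0229999 ≈ 6.914

a factor of 6.91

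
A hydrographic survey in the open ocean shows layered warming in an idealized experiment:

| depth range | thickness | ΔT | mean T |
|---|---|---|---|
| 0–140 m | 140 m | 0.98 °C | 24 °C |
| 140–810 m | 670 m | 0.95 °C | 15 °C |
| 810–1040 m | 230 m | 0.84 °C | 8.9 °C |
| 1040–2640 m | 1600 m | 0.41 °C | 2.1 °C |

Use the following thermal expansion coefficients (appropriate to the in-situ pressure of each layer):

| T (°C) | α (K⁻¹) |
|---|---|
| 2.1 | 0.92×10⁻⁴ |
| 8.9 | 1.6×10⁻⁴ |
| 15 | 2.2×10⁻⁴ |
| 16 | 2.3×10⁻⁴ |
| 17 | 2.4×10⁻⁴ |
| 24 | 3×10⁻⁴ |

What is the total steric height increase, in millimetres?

Layer 1 at 24 °C → α = 3×10⁻⁴ K⁻¹
Layer 2 at 15 °C → α = 2.2×10⁻⁴ K⁻¹
Layer 3 at 8.9 °C → α = 1.6×10⁻⁴ K⁻¹
Layer 4 at 2.1 °C → α = 0.92×10⁻⁴ K⁻¹
0–140 m: 0.98 × 3×10⁻⁴ × 140 = 0.04116 m
Layer 2: 670 × 2.2×10⁻⁴ × 0.95 = 0.14003 m
1.6×10⁻⁴ × 230 × 0.84 = 0.030912 m
0.41 × 0.92×10⁻⁴ × 1600 = 0.060352 m
Δh = 0.04116 + 0.14003 + 0.030912 + 0.060352 = 0.272454 m ≈ 270 mm

Δh = 270 mm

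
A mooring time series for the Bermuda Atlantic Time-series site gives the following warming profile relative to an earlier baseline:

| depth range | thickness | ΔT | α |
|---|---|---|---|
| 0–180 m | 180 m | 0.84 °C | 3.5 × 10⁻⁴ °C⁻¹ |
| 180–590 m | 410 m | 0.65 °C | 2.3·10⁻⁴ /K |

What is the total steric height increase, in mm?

Δh = 114 mm

Layer 1: 3.5×10⁻⁴ × 180 × 0.84 = 0.05292 m
180–590 m: 0.65 × 2.3×10⁻⁴ × 410 = 0.061295 m
Δh = 0.05292 + 0.061295 = 0.114215 m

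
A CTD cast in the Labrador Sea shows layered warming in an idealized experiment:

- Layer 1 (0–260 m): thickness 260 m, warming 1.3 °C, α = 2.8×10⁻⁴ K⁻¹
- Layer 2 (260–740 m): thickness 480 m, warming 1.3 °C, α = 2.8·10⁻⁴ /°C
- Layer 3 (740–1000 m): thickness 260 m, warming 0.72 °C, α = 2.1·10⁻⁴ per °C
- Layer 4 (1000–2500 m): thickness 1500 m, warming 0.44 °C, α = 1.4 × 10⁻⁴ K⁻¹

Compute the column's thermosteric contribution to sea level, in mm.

0–260 m: 260 × 1.3 × 2.8×10⁻⁴ = 0.09464 m
2.8×10⁻⁴ × 480 × 1.3 = 0.17472 m
Layer 3: 260 × 2.1×10⁻⁴ × 0.72 = 0.039312 m
Layer 4: 1500 × 1.4×10⁻⁴ × 0.44 = 0.09240 m
Δh = 0.09464 + 0.17472 + 0.039312 + 0.09240 = 0.401072 m

401 mm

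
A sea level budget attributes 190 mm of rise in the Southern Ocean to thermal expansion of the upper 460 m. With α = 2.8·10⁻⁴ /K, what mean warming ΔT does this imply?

ΔT = Δh/(αH) = 0.19 / (2.8×10⁻⁴ × 460) ≈ 1.475 °C

ΔT ≈ 1.5 °C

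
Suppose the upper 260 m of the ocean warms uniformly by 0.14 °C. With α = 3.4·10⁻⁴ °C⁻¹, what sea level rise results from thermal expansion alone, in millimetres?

Δh = αΔT·H = 3.4×10⁻⁴ × 0.14 × 260 = 0.012376 m

12.4 mm of thermosteric rise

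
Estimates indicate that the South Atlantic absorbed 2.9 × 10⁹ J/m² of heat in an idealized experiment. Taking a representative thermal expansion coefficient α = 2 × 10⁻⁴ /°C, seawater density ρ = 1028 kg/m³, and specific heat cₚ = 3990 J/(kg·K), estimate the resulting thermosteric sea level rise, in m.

Δh = αQ/(ρcₚ) = 2×10⁻⁴ × 2.9×10⁹ / (1028 × 3990) ≈ 0.14140 m

Δh = 0.141 m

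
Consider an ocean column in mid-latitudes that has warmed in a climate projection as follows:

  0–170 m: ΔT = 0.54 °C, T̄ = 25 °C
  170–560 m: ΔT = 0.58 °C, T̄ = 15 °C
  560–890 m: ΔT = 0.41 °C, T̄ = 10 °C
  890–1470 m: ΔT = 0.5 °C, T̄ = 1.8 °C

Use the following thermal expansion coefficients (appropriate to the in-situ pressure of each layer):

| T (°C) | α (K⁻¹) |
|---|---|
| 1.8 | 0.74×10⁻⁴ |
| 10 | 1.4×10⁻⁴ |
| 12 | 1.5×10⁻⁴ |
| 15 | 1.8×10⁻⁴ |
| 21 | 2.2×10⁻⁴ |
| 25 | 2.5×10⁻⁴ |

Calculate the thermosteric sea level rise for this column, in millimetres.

Layer 1 at 25 °C → α = 2.5×10⁻⁴ K⁻¹
Layer 2 at 15 °C → α = 1.8×10⁻⁴ K⁻¹
Layer 3 at 10 °C → α = 1.4×10⁻⁴ K⁻¹
Layer 4 at 1.8 °C → α = 0.74×10⁻⁴ K⁻¹
0–170 m: 170 × 2.5×10⁻⁴ × 0.54 = 0.02295 m
390 × 1.8×10⁻⁴ × 0.58 = 0.040716 m
1.4×10⁻⁴ × 330 × 0.41 = 0.018942 m
0.74×10⁻⁴ × 580 × 0.5 = 0.02146 m
Δh = 0.02295 + 0.040716 + 0.018942 + 0.02146 = 0.104068 m

104 mm of thermosteric rise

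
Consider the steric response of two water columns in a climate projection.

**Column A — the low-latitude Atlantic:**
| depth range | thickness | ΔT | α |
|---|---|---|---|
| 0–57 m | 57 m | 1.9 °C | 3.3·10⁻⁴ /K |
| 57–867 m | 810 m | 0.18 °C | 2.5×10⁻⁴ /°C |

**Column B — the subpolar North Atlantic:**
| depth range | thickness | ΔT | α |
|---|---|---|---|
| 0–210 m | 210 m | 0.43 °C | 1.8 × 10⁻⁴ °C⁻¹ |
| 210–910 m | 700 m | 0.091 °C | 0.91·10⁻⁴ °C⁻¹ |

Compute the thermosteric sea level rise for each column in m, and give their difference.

Δh_A ≈ 0.0722 m, Δh_B ≈ 0.0221 m; difference ≈ 0.0501 m

A 0–57 m: 3.3×10⁻⁴ × 1.9 × 57 = 0.035739 m
A 0.18 × 2.5×10⁻⁴ × 810 = 0.03645 m
A total: 0.072189 m
B 0–210 m: 210 × 0.43 × 1.8×10⁻⁴ = 0.016254 m
B 0.091 × 700 × 0.91×10⁻⁴ = 0.0057967 m
B total: 0.0220507 m
Difference: 0.072189 − 0.0220507 = 0.0501383 m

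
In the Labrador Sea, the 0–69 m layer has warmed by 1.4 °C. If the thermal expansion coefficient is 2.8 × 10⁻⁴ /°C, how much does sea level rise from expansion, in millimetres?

Δh = 27 mm

Δh = αΔT·H = 2.8×10⁻⁴ × 1.4 × 69 = 0.027048 m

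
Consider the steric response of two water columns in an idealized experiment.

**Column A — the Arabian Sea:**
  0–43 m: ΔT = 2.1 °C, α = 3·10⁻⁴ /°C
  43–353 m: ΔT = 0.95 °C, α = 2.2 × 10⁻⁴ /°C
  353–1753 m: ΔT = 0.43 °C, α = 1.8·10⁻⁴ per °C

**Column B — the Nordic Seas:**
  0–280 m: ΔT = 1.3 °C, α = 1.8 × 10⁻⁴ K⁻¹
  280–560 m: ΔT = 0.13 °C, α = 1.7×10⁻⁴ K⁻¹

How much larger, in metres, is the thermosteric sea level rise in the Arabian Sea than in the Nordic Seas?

A Layer 1: 43 × 3×10⁻⁴ × 2.1 = 0.02709 m
A 2.2×10⁻⁴ × 0.95 × 310 = 0.06479 m
A 353–1753 m: 1400 × 1.8×10⁻⁴ × 0.43 = 0.10836 m
A total: 0.20024 m
B 1.8×10⁻⁴ × 280 × 1.3 = 0.06552 m
B 1.7×10⁻⁴ × 280 × 0.13 = 0.006188 m
B total: 0.071708 m
Difference: 0.20024 − 0.071708 = 0.128532 m

0.129 m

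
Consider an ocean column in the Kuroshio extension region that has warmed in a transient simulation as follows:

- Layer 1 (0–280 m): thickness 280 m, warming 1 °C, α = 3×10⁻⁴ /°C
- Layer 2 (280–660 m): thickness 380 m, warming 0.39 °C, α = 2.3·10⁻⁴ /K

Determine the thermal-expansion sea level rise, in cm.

about 11.8 cm

Layer 1: 3×10⁻⁴ × 1 × 280 = 0.08400 m
Layer 2: 0.39 × 380 × 2.3×10⁻⁴ = 0.034086 m
Δh = 0.08400 + 0.034086 = 0.118086 m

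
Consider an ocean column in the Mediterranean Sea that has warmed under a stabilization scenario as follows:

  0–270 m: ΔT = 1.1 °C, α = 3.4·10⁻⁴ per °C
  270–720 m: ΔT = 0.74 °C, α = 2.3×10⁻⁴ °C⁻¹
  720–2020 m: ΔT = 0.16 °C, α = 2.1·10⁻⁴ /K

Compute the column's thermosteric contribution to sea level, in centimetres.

3.4×10⁻⁴ × 270 × 1.1 = 0.10098 m
Layer 2: 0.74 × 2.3×10⁻⁴ × 450 = 0.07659 m
2.1×10⁻⁴ × 1300 × 0.16 = 0.04368 m
Δh = 0.10098 + 0.07659 + 0.04368 = 0.22125 m ≈ 22.1 cm

Δh = 22.1 cm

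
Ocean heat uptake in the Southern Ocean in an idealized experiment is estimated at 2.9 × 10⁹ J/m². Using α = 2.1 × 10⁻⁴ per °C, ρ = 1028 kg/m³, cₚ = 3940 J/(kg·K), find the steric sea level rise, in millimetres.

Δh = αQ/(ρcₚ) = 2.1×10⁻⁴ × 2.9×10⁹ / (1028 × 3940) ≈ 0.15036 m

150 mm of thermosteric rise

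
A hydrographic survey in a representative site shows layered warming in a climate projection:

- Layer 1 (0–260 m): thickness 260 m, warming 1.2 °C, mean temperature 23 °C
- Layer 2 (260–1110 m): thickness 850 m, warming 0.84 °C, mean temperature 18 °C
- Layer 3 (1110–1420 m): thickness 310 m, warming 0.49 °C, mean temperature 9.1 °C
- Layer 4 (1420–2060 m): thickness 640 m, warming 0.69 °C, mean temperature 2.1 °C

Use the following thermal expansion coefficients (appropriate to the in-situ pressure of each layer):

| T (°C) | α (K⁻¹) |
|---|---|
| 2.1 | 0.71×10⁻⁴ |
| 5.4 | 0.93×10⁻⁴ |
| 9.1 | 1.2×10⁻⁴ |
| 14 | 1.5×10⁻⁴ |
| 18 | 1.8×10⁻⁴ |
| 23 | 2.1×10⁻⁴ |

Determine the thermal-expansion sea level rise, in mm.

Δh = 244 mm

Layer 1 at 23 °C → α = 2.1×10⁻⁴ K⁻¹
Layer 2 at 18 °C → α = 1.8×10⁻⁴ K⁻¹
Layer 3 at 9.1 °C → α = 1.2×10⁻⁴ K⁻¹
Layer 4 at 2.1 °C → α = 0.71×10⁻⁴ K⁻¹
2.1×10⁻⁴ × 260 × 1.2 = 0.06552 m
Layer 2: 1.8×10⁻⁴ × 0.84 × 850 = 0.12852 m
Layer 3: 310 × 1.2×10⁻⁴ × 0.49 = 0.018228 m
0.71×10⁻⁴ × 640 × 0.69 = 0.0313536 m
Δh = 0.06552 + 0.12852 + 0.018228 + 0.0313536 = 0.2436216 m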